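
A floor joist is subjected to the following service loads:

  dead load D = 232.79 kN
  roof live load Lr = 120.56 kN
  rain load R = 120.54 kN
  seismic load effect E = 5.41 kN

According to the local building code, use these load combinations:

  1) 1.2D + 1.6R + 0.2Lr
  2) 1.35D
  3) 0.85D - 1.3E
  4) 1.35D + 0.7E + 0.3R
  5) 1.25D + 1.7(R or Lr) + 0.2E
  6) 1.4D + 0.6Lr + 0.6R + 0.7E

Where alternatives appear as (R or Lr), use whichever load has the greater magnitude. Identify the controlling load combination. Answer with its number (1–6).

Combination 5

(R or Lr) → Lr = 120.56 kN.
1) 1.2(232.79) + 1.6(120.54) + 0.2(120.56) = 279.35 + 192.86 + 24.11 = 496.32
2) 1.35(232.79) = 314.27
3) 0.85(232.79) - 1.3(5.41) = 197.87 - 7.03 = 190.84
4) 1.35(232.79) + 0.7(5.41) + 0.3(120.54) = 314.27 + 3.79 + 36.16 = 354.22
5) 1.25(232.79) + 1.7(120.56) + 0.2(5.41) = 290.99 + 204.95 + 1.08 = 497.02
6) 1.4(232.79) + 0.6(120.56) + 0.6(120.54) + 0.7(5.41) = 474.35
The largest value is 497.02 kN from combination 5.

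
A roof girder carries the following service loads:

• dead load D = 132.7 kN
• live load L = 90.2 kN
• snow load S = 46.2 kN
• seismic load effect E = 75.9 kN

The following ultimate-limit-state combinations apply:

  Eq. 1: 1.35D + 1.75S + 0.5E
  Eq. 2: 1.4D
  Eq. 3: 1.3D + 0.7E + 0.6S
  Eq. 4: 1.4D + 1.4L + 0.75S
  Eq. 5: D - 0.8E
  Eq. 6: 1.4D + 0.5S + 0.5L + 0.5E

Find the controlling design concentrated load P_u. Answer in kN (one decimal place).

346.7 kN

Eq. 1: 1.35(132.7) + 1.75(46.2) + 0.5(75.9) = 297.9
Eq. 2: 1.4(132.7) = 185.8
Eq. 3: 1.3(132.7) + 0.7(75.9) + 0.6(46.2) = 253.4
Eq. 4: 1.4(132.7) + 1.4(90.2) + 0.75(46.2) = 346.7
Eq. 5: 1.0(132.7) - 0.8(75.9) = 72.0
Eq. 6: 1.4(132.7) + 0.5(46.2) + 0.5(90.2) + 0.5(75.9) = 291.9
The controlling combination is 4, giving 346.7 kN.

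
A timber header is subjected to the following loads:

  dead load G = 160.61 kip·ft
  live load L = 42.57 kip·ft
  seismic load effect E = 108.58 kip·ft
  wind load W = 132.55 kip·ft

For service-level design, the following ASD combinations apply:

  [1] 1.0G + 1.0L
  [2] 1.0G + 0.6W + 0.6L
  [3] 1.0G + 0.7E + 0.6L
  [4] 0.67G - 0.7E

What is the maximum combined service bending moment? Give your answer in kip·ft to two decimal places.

265.68 kip·ft

[1] 1.0(160.61) + 1.0(42.57) = 160.61 + 42.57 = 203.18
[2] 1.0(160.61) + 0.6(132.55) + 0.6(42.57) = 160.61 + 79.53 + 25.54 = 265.68
[3] 1.0(160.61) + 0.7(108.58) + 0.6(42.57) = 160.61 + 76.01 + 25.54 = 262.16
[4] 0.67(160.61) - 0.7(108.58) = 107.61 - 76.01 = 31.60
Maximum is from combination 2.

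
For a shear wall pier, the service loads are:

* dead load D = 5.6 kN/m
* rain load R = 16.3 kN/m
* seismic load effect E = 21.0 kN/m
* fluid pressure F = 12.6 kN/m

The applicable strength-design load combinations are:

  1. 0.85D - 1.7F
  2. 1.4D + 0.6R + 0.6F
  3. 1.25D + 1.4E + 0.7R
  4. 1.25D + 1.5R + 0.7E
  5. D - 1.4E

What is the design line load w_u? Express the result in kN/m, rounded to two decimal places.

47.81 kN/m

1. 0.85(5.6) - 1.7(12.6) = 4.76 - 21.42 = -16.66
2. 1.4(5.6) + 0.6(16.3) + 0.6(12.6) = 7.84 + 9.78 + 7.56 = 25.18
3. 1.25(5.6) + 1.4(21.0) + 0.7(16.3) = 7.00 + 29.40 + 11.41 = 47.81
4. 1.25(5.6) + 1.5(16.3) + 0.7(21.0) = 7.00 + 24.45 + 14.70 = 46.15
5. 1.0(5.6) - 1.4(21.0) = 5.60 - 29.40 = -23.80
The controlling combination is 3, giving 47.81 kN/m.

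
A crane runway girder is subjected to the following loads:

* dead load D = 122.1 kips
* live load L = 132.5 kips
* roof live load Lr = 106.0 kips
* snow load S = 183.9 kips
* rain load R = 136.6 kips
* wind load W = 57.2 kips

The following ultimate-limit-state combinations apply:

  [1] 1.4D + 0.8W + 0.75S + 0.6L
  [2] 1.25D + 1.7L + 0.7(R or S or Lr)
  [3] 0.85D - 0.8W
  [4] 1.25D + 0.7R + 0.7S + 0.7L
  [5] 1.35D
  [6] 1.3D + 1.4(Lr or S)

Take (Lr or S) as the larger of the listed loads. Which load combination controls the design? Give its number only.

Combination 2

(R or S or Lr) → S = 183.9 kips; (Lr or S) → S = 183.9 kips.
[1] 1.4(122.1) + 0.8(57.2) + 0.75(183.9) + 0.6(132.5) = 170.9 + 45.8 + 137.9 + 79.5 = 434.1
[2] 1.25(122.1) + 1.7(132.5) + 0.7(183.9) = 152.6 + 225.3 + 128.7 = 506.6
[3] 0.85(122.1) - 0.8(57.2) = 103.8 - 45.8 = 58.0
[4] 1.25(122.1) + 0.7(136.6) + 0.7(183.9) + 0.7(132.5) = 152.6 + 95.6 + 128.7 + 92.8 = 469.7
[5] 1.35(122.1) = 164.8
[6] 1.3(122.1) + 1.4(183.9) = 158.7 + 257.5 = 416.2
The largest value is 506.6 kips from combination 2.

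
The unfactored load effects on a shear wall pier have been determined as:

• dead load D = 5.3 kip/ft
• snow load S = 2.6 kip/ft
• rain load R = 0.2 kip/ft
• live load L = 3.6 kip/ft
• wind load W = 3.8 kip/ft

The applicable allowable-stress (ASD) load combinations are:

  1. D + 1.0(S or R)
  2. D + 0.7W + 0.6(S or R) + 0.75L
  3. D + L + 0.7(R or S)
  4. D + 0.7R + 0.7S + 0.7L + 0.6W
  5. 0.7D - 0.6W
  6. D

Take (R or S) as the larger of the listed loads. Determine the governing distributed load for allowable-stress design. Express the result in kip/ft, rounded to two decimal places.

12.22 kip/ft

(S or R) → S = 2.6 kip/ft; (R or S) → S = 2.6 kip/ft.
1. 1.0(5.3) + 1.0(2.6) = 7.90
2. 1.0(5.3) + 0.7(3.8) + 0.6(2.6) + 0.75(3.6) = 12.22
3. 1.0(5.3) + 1.0(3.6) + 0.7(2.6) = 10.72
4. 1.0(5.3) + 0.7(0.2) + 0.7(2.6) + 0.7(3.6) + 0.6(3.8) = 12.06
5. 0.7(5.3) - 0.6(3.8) = 1.43
6. 1.0(5.3) = 5.30
The controlling combination is 2, giving 12.22 kip/ft.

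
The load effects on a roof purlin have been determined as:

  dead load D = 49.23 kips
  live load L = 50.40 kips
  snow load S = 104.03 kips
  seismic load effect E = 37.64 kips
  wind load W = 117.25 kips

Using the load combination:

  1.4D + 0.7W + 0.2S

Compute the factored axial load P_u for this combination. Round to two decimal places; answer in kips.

1.4(49.23) + 0.7(117.25) + 0.2(104.03) = 171.80
P_u = 171.80 kips.

171.80 kips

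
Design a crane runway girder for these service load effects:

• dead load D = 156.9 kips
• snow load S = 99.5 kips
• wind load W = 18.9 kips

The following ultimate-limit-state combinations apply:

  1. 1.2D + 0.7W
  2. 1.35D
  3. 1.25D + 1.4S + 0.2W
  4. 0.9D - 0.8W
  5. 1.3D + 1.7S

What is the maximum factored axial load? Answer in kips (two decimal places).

373.12 kips

1. 1.2(156.9) + 0.7(18.9) = 188.28 + 13.23 = 201.51
2. 1.35(156.9) = 211.82
3. 1.25(156.9) + 1.4(99.5) + 0.2(18.9) = 196.13 + 139.30 + 3.78 = 339.21
4. 0.9(156.9) - 0.8(18.9) = 141.21 - 15.12 = 126.09
5. 1.3(156.9) + 1.7(99.5) = 203.97 + 169.15 = 373.12
Maximum is from combination 5.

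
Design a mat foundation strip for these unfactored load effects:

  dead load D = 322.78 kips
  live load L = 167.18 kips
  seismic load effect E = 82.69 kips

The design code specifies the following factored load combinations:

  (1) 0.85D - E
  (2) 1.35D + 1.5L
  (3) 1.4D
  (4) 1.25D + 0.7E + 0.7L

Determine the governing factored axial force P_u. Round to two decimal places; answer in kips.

(1) 0.85(322.78) - 1.0(82.69) = 274.36 - 82.69 = 191.67
(2) 1.35(322.78) + 1.5(167.18) = 435.75 + 250.77 = 686.52
(3) 1.4(322.78) = 451.89
(4) 1.25(322.78) + 0.7(82.69) + 0.7(167.18) = 578.38
Maximum is from combination 2.

686.52 kips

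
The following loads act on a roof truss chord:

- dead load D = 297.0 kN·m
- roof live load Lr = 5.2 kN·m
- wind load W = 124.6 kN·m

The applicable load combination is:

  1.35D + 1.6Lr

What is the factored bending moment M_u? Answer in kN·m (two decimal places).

1.35(297.0) + 1.6(5.2) = 400.95 + 8.32 = 409.27
M_u = 409.27 kN·m.

409.27 kN·m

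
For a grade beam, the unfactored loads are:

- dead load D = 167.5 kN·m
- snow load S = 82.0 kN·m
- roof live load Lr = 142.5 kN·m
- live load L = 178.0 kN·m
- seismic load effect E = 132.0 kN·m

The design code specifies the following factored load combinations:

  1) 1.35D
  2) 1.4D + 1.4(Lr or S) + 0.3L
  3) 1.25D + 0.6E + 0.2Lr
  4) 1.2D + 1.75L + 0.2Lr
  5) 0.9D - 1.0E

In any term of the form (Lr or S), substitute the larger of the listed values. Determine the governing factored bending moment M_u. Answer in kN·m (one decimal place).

541.0 kN·m

(Lr or S) → Lr = 142.5 kN·m.
1) 1.35(167.5) = 226.1
2) 1.4(167.5) + 1.4(142.5) + 0.3(178.0) = 234.5 + 199.5 + 53.4 = 487.4
3) 1.25(167.5) + 0.6(132.0) + 0.2(142.5) = 209.4 + 79.2 + 28.5 = 317.1
4) 1.2(167.5) + 1.75(178.0) + 0.2(142.5) = 201.0 + 311.5 + 28.5 = 541.0
5) 0.9(167.5) - 1.0(132.0) = 150.8 - 132.0 = 18.8
The controlling combination is 4, giving 541.0 kN·m.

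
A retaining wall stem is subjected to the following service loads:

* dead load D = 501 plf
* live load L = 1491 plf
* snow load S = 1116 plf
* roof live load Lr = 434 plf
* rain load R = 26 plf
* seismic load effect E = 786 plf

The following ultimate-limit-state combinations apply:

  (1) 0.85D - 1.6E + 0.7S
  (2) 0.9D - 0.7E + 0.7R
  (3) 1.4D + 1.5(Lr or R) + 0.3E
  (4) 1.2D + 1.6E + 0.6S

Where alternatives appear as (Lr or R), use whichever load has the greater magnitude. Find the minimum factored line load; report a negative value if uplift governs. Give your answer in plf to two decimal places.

(Lr or R) → Lr = 434 plf.
(1) 0.85(501) - 1.6(786) + 0.7(1116) = -50.55
(2) 0.9(501) - 0.7(786) + 0.7(26) = -81.10
(3) 1.4(501) + 1.5(434) + 0.3(786) = 1588.20
(4) 1.2(501) + 1.6(786) + 0.6(1116) = 2528.40
Combination 2 gives the minimum: -81.10 plf.

-81.10 plf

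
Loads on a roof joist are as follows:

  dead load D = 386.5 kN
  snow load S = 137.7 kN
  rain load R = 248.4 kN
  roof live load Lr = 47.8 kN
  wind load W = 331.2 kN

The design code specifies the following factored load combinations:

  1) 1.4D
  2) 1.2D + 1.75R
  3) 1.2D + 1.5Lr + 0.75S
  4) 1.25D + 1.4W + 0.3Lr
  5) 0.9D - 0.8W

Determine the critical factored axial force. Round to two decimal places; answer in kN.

1) 1.4(386.5) = 541.10
2) 1.2(386.5) + 1.75(248.4) = 463.80 + 434.70 = 898.50
3) 1.2(386.5) + 1.5(47.8) + 0.75(137.7) = 463.80 + 71.70 + 103.28 = 638.78
4) 1.25(386.5) + 1.4(331.2) + 0.3(47.8) = 483.13 + 463.68 + 14.34 = 961.15
5) 0.9(386.5) - 0.8(331.2) = 347.85 - 264.96 = 82.89
Combination 4 governs: N_u = 961.15 kN.

961.15 kN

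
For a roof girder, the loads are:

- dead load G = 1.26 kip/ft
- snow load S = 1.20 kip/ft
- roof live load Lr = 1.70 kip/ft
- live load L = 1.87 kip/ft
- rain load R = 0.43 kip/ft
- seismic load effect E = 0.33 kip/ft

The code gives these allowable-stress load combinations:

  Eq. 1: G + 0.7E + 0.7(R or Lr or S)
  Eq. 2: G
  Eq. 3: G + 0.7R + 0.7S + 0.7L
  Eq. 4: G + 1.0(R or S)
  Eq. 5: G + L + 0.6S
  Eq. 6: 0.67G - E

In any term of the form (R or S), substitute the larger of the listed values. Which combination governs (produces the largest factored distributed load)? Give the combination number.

(R or Lr or S) → Lr = 1.70 kip/ft; (R or S) → S = 1.20 kip/ft.
Eq. 1: 1.0(1.26) + 0.7(0.33) + 0.7(1.70) = 2.68
Eq. 2: 1.0(1.26) = 1.26
Eq. 3: 1.0(1.26) + 0.7(0.43) + 0.7(1.20) + 0.7(1.87) = 3.71
Eq. 4: 1.0(1.26) + 1.0(1.20) = 2.46
Eq. 5: 1.0(1.26) + 1.0(1.87) + 0.6(1.20) = 3.85
Eq. 6: 0.67(1.26) - 1.0(0.33) = 0.51
The largest value is 3.85 kip/ft from combination 5.

Combination 5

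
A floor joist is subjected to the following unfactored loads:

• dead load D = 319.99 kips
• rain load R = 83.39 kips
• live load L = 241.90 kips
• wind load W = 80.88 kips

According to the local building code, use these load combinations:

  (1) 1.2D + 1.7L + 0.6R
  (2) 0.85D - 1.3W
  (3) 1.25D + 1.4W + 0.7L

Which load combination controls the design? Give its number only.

Combination 1

(1) 1.2(319.99) + 1.7(241.90) + 0.6(83.39) = 845.25
(2) 0.85(319.99) - 1.3(80.88) = 166.85
(3) 1.25(319.99) + 1.4(80.88) + 0.7(241.90) = 682.55
The largest value is 845.25 kips from combination 1.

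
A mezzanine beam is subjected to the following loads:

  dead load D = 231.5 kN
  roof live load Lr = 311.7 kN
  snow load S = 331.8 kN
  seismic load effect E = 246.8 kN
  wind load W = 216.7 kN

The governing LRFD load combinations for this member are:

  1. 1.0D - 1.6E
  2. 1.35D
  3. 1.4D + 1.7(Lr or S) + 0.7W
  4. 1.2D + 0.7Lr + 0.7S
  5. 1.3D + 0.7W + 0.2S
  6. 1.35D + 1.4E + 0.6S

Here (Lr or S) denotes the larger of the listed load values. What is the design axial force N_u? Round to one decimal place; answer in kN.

(Lr or S) → S = 331.8 kN.
1. 1.0(231.5) - 1.6(246.8) = -163.4
2. 1.35(231.5) = 312.5
3. 1.4(231.5) + 1.7(331.8) + 0.7(216.7) = 1039.9
4. 1.2(231.5) + 0.7(311.7) + 0.7(331.8) = 728.3
5. 1.3(231.5) + 0.7(216.7) + 0.2(331.8) = 519.0
6. 1.35(231.5) + 1.4(246.8) + 0.6(331.8) = 857.1
Combination 3 governs: N_u = 1039.9 kN.

1039.9 kN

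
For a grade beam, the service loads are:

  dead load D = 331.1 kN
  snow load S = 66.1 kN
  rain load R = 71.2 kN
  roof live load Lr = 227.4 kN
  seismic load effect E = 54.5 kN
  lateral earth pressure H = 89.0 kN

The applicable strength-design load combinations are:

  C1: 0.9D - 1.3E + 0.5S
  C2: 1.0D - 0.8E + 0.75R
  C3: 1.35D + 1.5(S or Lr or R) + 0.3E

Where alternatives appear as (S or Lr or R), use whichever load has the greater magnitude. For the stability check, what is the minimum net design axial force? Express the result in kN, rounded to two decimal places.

(S or Lr or R) → Lr = 227.4 kN.
C1: 0.9(331.1) - 1.3(54.5) + 0.5(66.1) = 297.99 - 70.85 + 33.05 = 260.19
C2: 1.0(331.1) - 0.8(54.5) + 0.75(71.2) = 331.10 - 43.60 + 53.40 = 340.90
C3: 1.35(331.1) + 1.5(227.4) + 0.3(54.5) = 446.99 + 341.10 + 16.35 = 804.44
Combination 1 gives the minimum: 260.19 kN.

260.19 kN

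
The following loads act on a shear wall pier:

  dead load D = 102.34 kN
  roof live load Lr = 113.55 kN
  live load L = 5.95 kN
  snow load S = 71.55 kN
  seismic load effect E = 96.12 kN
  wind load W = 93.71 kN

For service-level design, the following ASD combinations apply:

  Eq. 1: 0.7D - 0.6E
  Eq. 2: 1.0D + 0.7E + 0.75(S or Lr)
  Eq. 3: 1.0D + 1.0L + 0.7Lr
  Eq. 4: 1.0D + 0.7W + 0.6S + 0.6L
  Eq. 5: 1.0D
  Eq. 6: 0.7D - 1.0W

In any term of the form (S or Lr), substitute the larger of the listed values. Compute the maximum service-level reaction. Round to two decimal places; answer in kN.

(S or Lr) → Lr = 113.55 kN.
Eq. 1: 0.7(102.34) - 0.6(96.12) = 71.64 - 57.67 = 13.97
Eq. 2: 1.0(102.34) + 0.7(96.12) + 0.75(113.55) = 254.79
Eq. 3: 1.0(102.34) + 1.0(5.95) + 0.7(113.55) = 102.34 + 5.95 + 79.49 = 187.78
Eq. 4: 1.0(102.34) + 0.7(93.71) + 0.6(71.55) + 0.6(5.95) = 102.34 + 65.60 + 42.93 + 3.57 = 214.44
Eq. 5: 1.0(102.34) = 102.34
Eq. 6: 0.7(102.34) - 1.0(93.71) = 71.64 - 93.71 = -22.07
Combination 2 governs: V = 254.79 kN.

254.79 kN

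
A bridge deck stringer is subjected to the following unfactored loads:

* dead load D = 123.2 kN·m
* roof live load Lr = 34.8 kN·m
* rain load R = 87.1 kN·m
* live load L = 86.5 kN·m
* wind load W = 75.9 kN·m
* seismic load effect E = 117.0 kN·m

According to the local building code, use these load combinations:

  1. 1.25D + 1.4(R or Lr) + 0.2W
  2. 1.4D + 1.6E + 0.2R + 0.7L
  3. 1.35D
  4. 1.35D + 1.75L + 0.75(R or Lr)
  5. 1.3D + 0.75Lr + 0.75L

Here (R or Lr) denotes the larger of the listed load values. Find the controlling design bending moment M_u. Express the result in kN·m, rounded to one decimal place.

437.7 kN·m

(R or Lr) → R = 87.1 kN·m.
1. 1.25(123.2) + 1.4(87.1) + 0.2(75.9) = 154.0 + 121.9 + 15.2 = 291.1
2. 1.4(123.2) + 1.6(117.0) + 0.2(87.1) + 0.7(86.5) = 172.5 + 187.2 + 17.4 + 60.6 = 437.7
3. 1.35(123.2) = 166.3
4. 1.35(123.2) + 1.75(86.5) + 0.75(87.1) = 166.3 + 151.4 + 65.3 = 383.0
5. 1.3(123.2) + 0.75(34.8) + 0.75(86.5) = 251.1
The controlling combination is 2, giving 437.7 kN·m.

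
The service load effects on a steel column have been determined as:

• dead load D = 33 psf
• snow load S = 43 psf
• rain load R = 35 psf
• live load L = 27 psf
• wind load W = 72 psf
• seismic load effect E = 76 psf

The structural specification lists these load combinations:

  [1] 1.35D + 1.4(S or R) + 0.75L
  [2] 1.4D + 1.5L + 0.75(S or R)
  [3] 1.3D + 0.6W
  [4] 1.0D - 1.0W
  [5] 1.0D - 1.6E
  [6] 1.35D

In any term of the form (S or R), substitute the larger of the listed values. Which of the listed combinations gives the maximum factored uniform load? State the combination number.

Combination 1

(S or R) → S = 43 psf.
[1] 1.35(33) + 1.4(43) + 0.75(27) = 125.0
[2] 1.4(33) + 1.5(27) + 0.75(43) = 46.2 + 40.5 + 32.3 = 119.0
[3] 1.3(33) + 0.6(72) = 42.9 + 43.2 = 86.1
[4] 1.0(33) - 1.0(72) = 33.0 - 72.0 = -39.0
[5] 1.0(33) - 1.6(76) = 33.0 - 121.6 = -88.6
[6] 1.35(33) = 44.6
The largest value is 125.0 psf from combination 1.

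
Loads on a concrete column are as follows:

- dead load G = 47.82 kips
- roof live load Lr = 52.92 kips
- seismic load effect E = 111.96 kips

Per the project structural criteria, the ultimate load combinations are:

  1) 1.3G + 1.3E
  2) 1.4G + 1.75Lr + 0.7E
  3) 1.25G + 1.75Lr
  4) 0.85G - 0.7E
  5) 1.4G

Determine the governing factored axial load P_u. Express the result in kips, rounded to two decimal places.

1) 1.3(47.82) + 1.3(111.96) = 207.71
2) 1.4(47.82) + 1.75(52.92) + 0.7(111.96) = 66.95 + 92.61 + 78.37 = 237.93
3) 1.25(47.82) + 1.75(52.92) = 59.78 + 92.61 = 152.39
4) 0.85(47.82) - 0.7(111.96) = -37.73
5) 1.4(47.82) = 66.95
The controlling combination is 2, giving 237.93 kips.

237.93 kips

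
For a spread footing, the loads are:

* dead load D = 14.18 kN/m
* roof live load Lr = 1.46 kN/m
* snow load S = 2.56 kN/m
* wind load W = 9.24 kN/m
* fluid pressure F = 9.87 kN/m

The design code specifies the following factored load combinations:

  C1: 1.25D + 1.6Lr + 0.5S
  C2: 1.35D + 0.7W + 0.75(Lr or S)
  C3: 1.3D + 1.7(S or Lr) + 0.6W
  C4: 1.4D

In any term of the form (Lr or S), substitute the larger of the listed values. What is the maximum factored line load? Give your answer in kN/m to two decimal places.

28.33 kN/m

(Lr or S) → S = 2.56 kN/m; (S or Lr) → S = 2.56 kN/m.
C1: 1.25(14.18) + 1.6(1.46) + 0.5(2.56) = 21.34
C2: 1.35(14.18) + 0.7(9.24) + 0.75(2.56) = 19.14 + 6.47 + 1.92 = 27.53
C3: 1.3(14.18) + 1.7(2.56) + 0.6(9.24) = 28.33
C4: 1.4(14.18) = 19.85
Maximum is from combination 3.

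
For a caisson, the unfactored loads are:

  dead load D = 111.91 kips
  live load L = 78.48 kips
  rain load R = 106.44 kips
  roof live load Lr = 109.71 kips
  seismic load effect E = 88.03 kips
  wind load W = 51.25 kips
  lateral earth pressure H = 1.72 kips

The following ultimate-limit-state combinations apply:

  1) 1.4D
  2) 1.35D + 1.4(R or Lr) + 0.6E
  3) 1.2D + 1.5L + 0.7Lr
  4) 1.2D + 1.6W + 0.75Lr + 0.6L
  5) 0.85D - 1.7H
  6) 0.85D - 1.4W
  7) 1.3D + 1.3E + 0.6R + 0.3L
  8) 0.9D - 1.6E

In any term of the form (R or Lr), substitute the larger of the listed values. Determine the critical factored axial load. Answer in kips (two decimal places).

(R or Lr) → Lr = 109.71 kips.
1) 1.4(111.91) = 156.67
2) 1.35(111.91) + 1.4(109.71) + 0.6(88.03) = 151.08 + 153.59 + 52.82 = 357.49
3) 1.2(111.91) + 1.5(78.48) + 0.7(109.71) = 134.29 + 117.72 + 76.80 = 328.81
4) 1.2(111.91) + 1.6(51.25) + 0.75(109.71) + 0.6(78.48) = 134.29 + 82.00 + 82.28 + 47.09 = 345.66
5) 0.85(111.91) - 1.7(1.72) = 95.12 - 2.92 = 92.20
6) 0.85(111.91) - 1.4(51.25) = 95.12 - 71.75 = 23.37
7) 1.3(111.91) + 1.3(88.03) + 0.6(106.44) + 0.3(78.48) = 347.33
8) 0.9(111.91) - 1.6(88.03) = 100.72 - 140.85 = -40.13
Combination 2 governs: P_u = 357.49 kips.

357.49 kips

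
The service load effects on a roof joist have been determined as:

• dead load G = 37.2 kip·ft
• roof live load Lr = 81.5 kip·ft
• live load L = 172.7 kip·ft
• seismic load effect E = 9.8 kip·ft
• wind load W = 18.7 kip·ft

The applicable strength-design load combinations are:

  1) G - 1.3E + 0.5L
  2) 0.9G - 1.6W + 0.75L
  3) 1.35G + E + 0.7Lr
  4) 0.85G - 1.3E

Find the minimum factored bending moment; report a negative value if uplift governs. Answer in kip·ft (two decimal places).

18.88 kip·ft

1) 1.0(37.2) - 1.3(9.8) + 0.5(172.7) = 110.81
2) 0.9(37.2) - 1.6(18.7) + 0.75(172.7) = 133.09
3) 1.35(37.2) + 1.0(9.8) + 0.7(81.5) = 117.07
4) 0.85(37.2) - 1.3(9.8) = 18.88
Combination 4 gives the minimum: 18.88 kip·ft.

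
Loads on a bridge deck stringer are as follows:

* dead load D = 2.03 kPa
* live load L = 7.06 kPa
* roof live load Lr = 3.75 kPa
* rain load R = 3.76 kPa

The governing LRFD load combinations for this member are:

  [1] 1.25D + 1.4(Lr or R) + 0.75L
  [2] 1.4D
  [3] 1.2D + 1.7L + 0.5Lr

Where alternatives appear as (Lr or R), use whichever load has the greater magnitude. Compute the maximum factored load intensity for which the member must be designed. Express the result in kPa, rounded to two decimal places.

16.31 kPa

(Lr or R) → R = 3.76 kPa.
[1] 1.25(2.03) + 1.4(3.76) + 0.75(7.06) = 13.10
[2] 1.4(2.03) = 2.84
[3] 1.2(2.03) + 1.7(7.06) + 0.5(3.75) = 16.31
The controlling combination is 3, giving 16.31 kPa.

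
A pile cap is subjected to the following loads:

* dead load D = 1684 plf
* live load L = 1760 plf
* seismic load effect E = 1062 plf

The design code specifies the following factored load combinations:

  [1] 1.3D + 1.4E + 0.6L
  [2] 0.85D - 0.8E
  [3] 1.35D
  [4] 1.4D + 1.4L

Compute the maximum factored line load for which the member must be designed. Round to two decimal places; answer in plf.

4821.60 plf

[1] 1.3(1684) + 1.4(1062) + 0.6(1760) = 2189.20 + 1486.80 + 1056.00 = 4732.00
[2] 0.85(1684) - 0.8(1062) = 1431.40 - 849.60 = 581.80
[3] 1.35(1684) = 2273.40
[4] 1.4(1684) + 1.4(1760) = 2357.60 + 2464.00 = 4821.60
Maximum is from combination 4.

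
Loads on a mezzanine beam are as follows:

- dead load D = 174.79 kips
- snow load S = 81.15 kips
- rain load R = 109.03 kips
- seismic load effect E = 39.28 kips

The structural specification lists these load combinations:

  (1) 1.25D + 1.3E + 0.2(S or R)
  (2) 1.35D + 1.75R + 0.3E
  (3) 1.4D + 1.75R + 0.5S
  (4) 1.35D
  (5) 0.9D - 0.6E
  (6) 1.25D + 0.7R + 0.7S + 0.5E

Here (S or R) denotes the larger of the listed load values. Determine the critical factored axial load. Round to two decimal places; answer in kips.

476.08 kips

(S or R) → R = 109.03 kips.
(1) 1.25(174.79) + 1.3(39.28) + 0.2(109.03) = 218.49 + 51.06 + 21.81 = 291.36
(2) 1.35(174.79) + 1.75(109.03) + 0.3(39.28) = 235.97 + 190.80 + 11.78 = 438.55
(3) 1.4(174.79) + 1.75(109.03) + 0.5(81.15) = 476.08
(4) 1.35(174.79) = 235.97
(5) 0.9(174.79) - 0.6(39.28) = 157.31 - 23.57 = 133.74
(6) 1.25(174.79) + 0.7(109.03) + 0.7(81.15) + 0.5(39.28) = 371.25
Maximum is from combination 3.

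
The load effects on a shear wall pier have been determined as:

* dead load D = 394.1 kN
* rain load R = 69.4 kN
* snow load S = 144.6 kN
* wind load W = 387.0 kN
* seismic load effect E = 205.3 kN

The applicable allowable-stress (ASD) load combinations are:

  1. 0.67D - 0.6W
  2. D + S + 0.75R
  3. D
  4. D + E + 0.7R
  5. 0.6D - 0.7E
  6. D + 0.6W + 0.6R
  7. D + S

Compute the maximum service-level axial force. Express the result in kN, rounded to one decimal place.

1. 0.67(394.1) - 0.6(387.0) = 264.0 - 232.2 = 31.8
2. 1.0(394.1) + 1.0(144.6) + 0.75(69.4) = 394.1 + 144.6 + 52.1 = 590.8
3. 1.0(394.1) = 394.1
4. 1.0(394.1) + 1.0(205.3) + 0.7(69.4) = 394.1 + 205.3 + 48.6 = 648.0
5. 0.6(394.1) - 0.7(205.3) = 236.5 - 143.7 = 92.8
6. 1.0(394.1) + 0.6(387.0) + 0.6(69.4) = 394.1 + 232.2 + 41.6 = 667.9
7. 1.0(394.1) + 1.0(144.6) = 394.1 + 144.6 = 538.7
Combination 6 governs: N = 667.9 kN.

667.9 kN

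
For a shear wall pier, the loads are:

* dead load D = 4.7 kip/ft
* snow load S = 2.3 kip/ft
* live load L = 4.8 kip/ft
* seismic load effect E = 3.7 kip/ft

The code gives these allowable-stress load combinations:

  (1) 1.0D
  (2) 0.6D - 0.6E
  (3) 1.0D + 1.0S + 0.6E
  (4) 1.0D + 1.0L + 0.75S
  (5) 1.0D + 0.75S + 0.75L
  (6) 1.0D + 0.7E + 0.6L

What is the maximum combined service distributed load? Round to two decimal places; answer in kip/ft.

(1) 1.0(4.7) = 4.70
(2) 0.6(4.7) - 0.6(3.7) = 2.82 - 2.22 = 0.60
(3) 1.0(4.7) + 1.0(2.3) + 0.6(3.7) = 4.70 + 2.30 + 2.22 = 9.22
(4) 1.0(4.7) + 1.0(4.8) + 0.75(2.3) = 4.70 + 4.80 + 1.73 = 11.23
(5) 1.0(4.7) + 0.75(2.3) + 0.75(4.8) = 4.70 + 1.73 + 3.60 = 10.03
(6) 1.0(4.7) + 0.7(3.7) + 0.6(4.8) = 4.70 + 2.59 + 2.88 = 10.17
Combination 4 governs: w = 11.23 kip/ft.

11.23 kip/ft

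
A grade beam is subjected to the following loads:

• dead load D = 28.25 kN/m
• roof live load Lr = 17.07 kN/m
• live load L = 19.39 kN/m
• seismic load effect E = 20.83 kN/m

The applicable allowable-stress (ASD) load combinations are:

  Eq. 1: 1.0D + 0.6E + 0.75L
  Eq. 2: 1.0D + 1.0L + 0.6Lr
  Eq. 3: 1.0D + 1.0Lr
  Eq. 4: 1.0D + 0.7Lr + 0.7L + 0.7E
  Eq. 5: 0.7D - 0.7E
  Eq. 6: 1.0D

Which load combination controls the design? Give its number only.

Eq. 1: 1.0(28.25) + 0.6(20.83) + 0.75(19.39) = 28.25 + 12.50 + 14.54 = 55.29
Eq. 2: 1.0(28.25) + 1.0(19.39) + 0.6(17.07) = 28.25 + 19.39 + 10.24 = 57.88
Eq. 3: 1.0(28.25) + 1.0(17.07) = 28.25 + 17.07 = 45.32
Eq. 4: 1.0(28.25) + 0.7(17.07) + 0.7(19.39) + 0.7(20.83) = 28.25 + 11.95 + 13.57 + 14.58 = 68.35
Eq. 5: 0.7(28.25) - 0.7(20.83) = 5.19
Eq. 6: 1.0(28.25) = 28.25
The largest value is 68.35 kN/m from combination 4.

Combination 4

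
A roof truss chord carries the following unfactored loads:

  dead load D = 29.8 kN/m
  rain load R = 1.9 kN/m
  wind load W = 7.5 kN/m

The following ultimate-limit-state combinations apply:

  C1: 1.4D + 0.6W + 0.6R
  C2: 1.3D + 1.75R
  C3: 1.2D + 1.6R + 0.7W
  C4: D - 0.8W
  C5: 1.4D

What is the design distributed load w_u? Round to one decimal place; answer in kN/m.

47.4 kN/m

C1: 1.4(29.8) + 0.6(7.5) + 0.6(1.9) = 47.4
C2: 1.3(29.8) + 1.75(1.9) = 42.1
C3: 1.2(29.8) + 1.6(1.9) + 0.7(7.5) = 35.8 + 3.0 + 5.3 = 44.1
C4: 1.0(29.8) - 0.8(7.5) = 29.8 - 6.0 = 23.8
C5: 1.4(29.8) = 41.7
Combination 1 governs: w_u = 47.4 kN/m.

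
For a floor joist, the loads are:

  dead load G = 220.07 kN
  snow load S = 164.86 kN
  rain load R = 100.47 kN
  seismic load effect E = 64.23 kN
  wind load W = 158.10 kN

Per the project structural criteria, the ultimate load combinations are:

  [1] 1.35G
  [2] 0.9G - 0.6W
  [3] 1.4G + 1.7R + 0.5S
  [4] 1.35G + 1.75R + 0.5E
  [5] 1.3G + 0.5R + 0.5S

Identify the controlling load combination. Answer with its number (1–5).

[1] 1.35(220.07) = 297.09
[2] 0.9(220.07) - 0.6(158.10) = 198.06 - 94.86 = 103.20
[3] 1.4(220.07) + 1.7(100.47) + 0.5(164.86) = 308.10 + 170.80 + 82.43 = 561.33
[4] 1.35(220.07) + 1.75(100.47) + 0.5(64.23) = 297.09 + 175.82 + 32.12 = 505.03
[5] 1.3(220.07) + 0.5(100.47) + 0.5(164.86) = 286.09 + 50.24 + 82.43 = 418.76
The largest value is 561.33 kN from combination 3.

Combination 3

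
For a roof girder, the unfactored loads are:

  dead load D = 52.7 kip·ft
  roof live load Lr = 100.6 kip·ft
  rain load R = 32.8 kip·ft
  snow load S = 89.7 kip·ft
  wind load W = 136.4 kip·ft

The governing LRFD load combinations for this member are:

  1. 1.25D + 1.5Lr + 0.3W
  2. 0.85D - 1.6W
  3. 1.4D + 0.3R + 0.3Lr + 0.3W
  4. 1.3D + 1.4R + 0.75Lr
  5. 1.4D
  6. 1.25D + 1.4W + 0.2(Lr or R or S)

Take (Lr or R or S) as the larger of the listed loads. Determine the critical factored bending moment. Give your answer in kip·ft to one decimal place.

277.0 kip·ft

(Lr or R or S) → Lr = 100.6 kip·ft.
1. 1.25(52.7) + 1.5(100.6) + 0.3(136.4) = 257.7
2. 0.85(52.7) - 1.6(136.4) = -173.4
3. 1.4(52.7) + 0.3(32.8) + 0.3(100.6) + 0.3(136.4) = 154.7
4. 1.3(52.7) + 1.4(32.8) + 0.75(100.6) = 189.9
5. 1.4(52.7) = 73.8
6. 1.25(52.7) + 1.4(136.4) + 0.2(100.6) = 277.0
Maximum is from combination 6.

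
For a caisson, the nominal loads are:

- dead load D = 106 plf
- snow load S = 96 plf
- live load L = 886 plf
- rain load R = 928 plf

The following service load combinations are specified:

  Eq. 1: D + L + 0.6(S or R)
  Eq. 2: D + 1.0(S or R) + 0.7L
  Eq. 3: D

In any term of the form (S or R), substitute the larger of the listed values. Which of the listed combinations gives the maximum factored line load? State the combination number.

(S or R) → R = 928 plf.
Eq. 1: 1.0(106) + 1.0(886) + 0.6(928) = 1548.8
Eq. 2: 1.0(106) + 1.0(928) + 0.7(886) = 1654.2
Eq. 3: 1.0(106) = 106.0
The largest value is 1654.2 plf from combination 2.

Combination 2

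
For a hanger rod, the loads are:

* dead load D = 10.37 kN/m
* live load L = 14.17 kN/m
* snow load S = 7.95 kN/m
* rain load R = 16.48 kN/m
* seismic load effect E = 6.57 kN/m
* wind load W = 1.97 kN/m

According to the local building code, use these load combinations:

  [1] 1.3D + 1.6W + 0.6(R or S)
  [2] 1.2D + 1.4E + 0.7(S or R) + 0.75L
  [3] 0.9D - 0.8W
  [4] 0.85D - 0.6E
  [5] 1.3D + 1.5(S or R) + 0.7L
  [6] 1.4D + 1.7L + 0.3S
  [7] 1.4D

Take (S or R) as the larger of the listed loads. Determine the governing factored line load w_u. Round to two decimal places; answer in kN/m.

48.12 kN/m

(R or S) → R = 16.48 kN/m; (S or R) → R = 16.48 kN/m.
[1] 1.3(10.37) + 1.6(1.97) + 0.6(16.48) = 13.48 + 3.15 + 9.89 = 26.52
[2] 1.2(10.37) + 1.4(6.57) + 0.7(16.48) + 0.75(14.17) = 12.44 + 9.20 + 11.54 + 10.63 = 43.81
[3] 0.9(10.37) - 0.8(1.97) = 7.76
[4] 0.85(10.37) - 0.6(6.57) = 8.81 - 3.94 = 4.87
[5] 1.3(10.37) + 1.5(16.48) + 0.7(14.17) = 13.48 + 24.72 + 9.92 = 48.12
[6] 1.4(10.37) + 1.7(14.17) + 0.3(7.95) = 40.99
[7] 1.4(10.37) = 14.52
Maximum is from combination 5.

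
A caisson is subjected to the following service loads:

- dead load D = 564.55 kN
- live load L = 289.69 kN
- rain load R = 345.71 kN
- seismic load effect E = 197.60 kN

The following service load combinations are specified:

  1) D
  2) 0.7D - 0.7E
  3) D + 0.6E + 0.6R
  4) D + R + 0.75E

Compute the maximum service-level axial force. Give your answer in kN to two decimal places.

1058.46 kN

1) 1.0(564.55) = 564.55
2) 0.7(564.55) - 0.7(197.60) = 395.19 - 138.32 = 256.87
3) 1.0(564.55) + 0.6(197.60) + 0.6(345.71) = 564.55 + 118.56 + 207.43 = 890.54
4) 1.0(564.55) + 1.0(345.71) + 0.75(197.60) = 564.55 + 345.71 + 148.20 = 1058.46
Maximum is from combination 4.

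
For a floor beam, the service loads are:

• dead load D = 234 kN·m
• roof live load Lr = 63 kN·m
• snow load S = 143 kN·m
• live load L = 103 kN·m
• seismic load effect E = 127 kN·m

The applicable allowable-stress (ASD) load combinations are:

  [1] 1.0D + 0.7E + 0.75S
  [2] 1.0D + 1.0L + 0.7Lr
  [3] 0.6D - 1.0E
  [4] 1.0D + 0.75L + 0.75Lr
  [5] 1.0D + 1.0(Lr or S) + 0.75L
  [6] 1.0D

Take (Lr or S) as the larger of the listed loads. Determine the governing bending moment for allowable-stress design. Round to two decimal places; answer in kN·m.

(Lr or S) → S = 143 kN·m.
[1] 1.0(234) + 0.7(127) + 0.75(143) = 234.00 + 88.90 + 107.25 = 430.15
[2] 1.0(234) + 1.0(103) + 0.7(63) = 234.00 + 103.00 + 44.10 = 381.10
[3] 0.6(234) - 1.0(127) = 140.40 - 127.00 = 13.40
[4] 1.0(234) + 0.75(103) + 0.75(63) = 234.00 + 77.25 + 47.25 = 358.50
[5] 1.0(234) + 1.0(143) + 0.75(103) = 234.00 + 143.00 + 77.25 = 454.25
[6] 1.0(234) = 234.00
Combination 5 governs: M = 454.25 kN·m.

454.25 kN·m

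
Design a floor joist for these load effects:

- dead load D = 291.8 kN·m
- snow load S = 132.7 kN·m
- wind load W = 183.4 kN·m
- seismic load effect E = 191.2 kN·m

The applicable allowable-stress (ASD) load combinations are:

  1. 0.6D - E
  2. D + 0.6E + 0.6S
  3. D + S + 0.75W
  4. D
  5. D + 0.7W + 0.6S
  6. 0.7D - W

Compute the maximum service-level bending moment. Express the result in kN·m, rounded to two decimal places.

562.05 kN·m

1. 0.6(291.8) - 1.0(191.2) = 175.08 - 191.20 = -16.12
2. 1.0(291.8) + 0.6(191.2) + 0.6(132.7) = 291.80 + 114.72 + 79.62 = 486.14
3. 1.0(291.8) + 1.0(132.7) + 0.75(183.4) = 291.80 + 132.70 + 137.55 = 562.05
4. 1.0(291.8) = 291.80
5. 1.0(291.8) + 0.7(183.4) + 0.6(132.7) = 291.80 + 128.38 + 79.62 = 499.80
6. 0.7(291.8) - 1.0(183.4) = 204.26 - 183.40 = 20.86
The controlling combination is 3, giving 562.05 kN·m.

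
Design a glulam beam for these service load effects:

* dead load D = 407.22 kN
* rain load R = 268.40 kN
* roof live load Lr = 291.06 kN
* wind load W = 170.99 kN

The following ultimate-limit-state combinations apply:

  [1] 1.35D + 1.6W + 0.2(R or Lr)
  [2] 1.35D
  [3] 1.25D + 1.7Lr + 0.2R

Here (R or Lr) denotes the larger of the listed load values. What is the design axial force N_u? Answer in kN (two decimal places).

1057.51 kN

(R or Lr) → Lr = 291.06 kN.
[1] 1.35(407.22) + 1.6(170.99) + 0.2(291.06) = 881.54
[2] 1.35(407.22) = 549.75
[3] 1.25(407.22) + 1.7(291.06) + 0.2(268.40) = 1057.51
Combination 3 governs: N_u = 1057.51 kN.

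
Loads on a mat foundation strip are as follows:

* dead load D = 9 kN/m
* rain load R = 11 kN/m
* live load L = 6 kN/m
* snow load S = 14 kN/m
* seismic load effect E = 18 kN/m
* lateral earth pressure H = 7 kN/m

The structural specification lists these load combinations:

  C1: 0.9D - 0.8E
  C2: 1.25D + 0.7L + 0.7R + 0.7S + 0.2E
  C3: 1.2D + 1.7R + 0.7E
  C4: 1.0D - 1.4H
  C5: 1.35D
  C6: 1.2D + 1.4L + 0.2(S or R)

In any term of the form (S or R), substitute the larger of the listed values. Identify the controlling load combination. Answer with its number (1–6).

(S or R) → S = 14 kN/m.
C1: 0.9(9) - 0.8(18) = -6.30
C2: 1.25(9) + 0.7(6) + 0.7(11) + 0.7(14) + 0.2(18) = 36.55
C3: 1.2(9) + 1.7(11) + 0.7(18) = 42.10
C4: 1.0(9) - 1.4(7) = -0.80
C5: 1.35(9) = 12.15
C6: 1.2(9) + 1.4(6) + 0.2(14) = 22.00
The largest value is 42.10 kN/m from combination 3.

Combination 3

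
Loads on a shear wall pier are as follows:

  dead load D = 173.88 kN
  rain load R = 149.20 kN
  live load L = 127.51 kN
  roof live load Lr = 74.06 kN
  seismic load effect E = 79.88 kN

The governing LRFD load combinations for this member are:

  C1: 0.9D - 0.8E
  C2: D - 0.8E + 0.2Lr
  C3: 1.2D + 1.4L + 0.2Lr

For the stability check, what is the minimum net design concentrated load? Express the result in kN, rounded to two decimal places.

92.59 kN

C1: 0.9(173.88) - 0.8(79.88) = 156.49 - 63.90 = 92.59
C2: 1.0(173.88) - 0.8(79.88) + 0.2(74.06) = 173.88 - 63.90 + 14.81 = 124.79
C3: 1.2(173.88) + 1.4(127.51) + 0.2(74.06) = 208.66 + 178.51 + 14.81 = 401.98
Combination 1 gives the minimum: 92.59 kN.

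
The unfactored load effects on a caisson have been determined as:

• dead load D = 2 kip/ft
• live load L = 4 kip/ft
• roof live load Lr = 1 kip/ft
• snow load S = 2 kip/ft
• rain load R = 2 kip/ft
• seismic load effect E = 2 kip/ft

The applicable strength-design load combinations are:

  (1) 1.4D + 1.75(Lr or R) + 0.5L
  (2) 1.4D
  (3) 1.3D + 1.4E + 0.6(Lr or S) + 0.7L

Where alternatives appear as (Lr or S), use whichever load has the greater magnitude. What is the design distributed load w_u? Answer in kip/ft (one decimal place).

(Lr or R) → R = 2 kip/ft; (Lr or S) → S = 2 kip/ft.
(1) 1.4(2) + 1.75(2) + 0.5(4) = 8.3
(2) 1.4(2) = 2.8
(3) 1.3(2) + 1.4(2) + 0.6(2) + 0.7(4) = 9.4
Maximum is from combination 3.

9.4 kip/ft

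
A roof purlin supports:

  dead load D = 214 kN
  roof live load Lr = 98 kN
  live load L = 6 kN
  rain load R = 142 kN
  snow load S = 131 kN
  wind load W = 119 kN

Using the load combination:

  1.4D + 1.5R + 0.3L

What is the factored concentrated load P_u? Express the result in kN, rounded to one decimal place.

1.4(214) + 1.5(142) + 0.3(6) = 514.4
P_u = 514.4 kN.

514.4 kN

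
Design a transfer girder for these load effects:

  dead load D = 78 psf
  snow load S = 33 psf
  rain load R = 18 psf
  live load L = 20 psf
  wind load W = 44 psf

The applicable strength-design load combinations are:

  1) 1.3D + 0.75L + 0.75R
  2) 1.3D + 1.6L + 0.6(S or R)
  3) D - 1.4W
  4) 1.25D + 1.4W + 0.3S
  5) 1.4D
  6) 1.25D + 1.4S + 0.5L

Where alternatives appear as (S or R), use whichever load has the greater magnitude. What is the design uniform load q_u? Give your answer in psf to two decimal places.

(S or R) → S = 33 psf.
1) 1.3(78) + 0.75(20) + 0.75(18) = 129.90
2) 1.3(78) + 1.6(20) + 0.6(33) = 153.20
3) 1.0(78) - 1.4(44) = 16.40
4) 1.25(78) + 1.4(44) + 0.3(33) = 169.00
5) 1.4(78) = 109.20
6) 1.25(78) + 1.4(33) + 0.5(20) = 153.70
The controlling combination is 4, giving 169.00 psf.

169.00 psf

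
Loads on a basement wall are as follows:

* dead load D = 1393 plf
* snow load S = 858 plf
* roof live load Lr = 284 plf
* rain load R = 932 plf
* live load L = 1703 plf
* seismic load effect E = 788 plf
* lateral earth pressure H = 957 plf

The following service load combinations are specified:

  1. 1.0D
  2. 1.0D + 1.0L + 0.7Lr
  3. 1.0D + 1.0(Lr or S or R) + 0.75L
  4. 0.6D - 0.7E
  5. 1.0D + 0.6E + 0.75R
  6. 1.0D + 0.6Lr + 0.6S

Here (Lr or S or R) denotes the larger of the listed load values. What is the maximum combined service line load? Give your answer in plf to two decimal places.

(Lr or S or R) → R = 932 plf.
1. 1.0(1393) = 1393.00
2. 1.0(1393) + 1.0(1703) + 0.7(284) = 1393.00 + 1703.00 + 198.80 = 3294.80
3. 1.0(1393) + 1.0(932) + 0.75(1703) = 1393.00 + 932.00 + 1277.25 = 3602.25
4. 0.6(1393) - 0.7(788) = 835.80 - 551.60 = 284.20
5. 1.0(1393) + 0.6(788) + 0.75(932) = 1393.00 + 472.80 + 699.00 = 2564.80
6. 1.0(1393) + 0.6(284) + 0.6(858) = 1393.00 + 170.40 + 514.80 = 2078.20
Maximum is from combination 3.

3602.25 plf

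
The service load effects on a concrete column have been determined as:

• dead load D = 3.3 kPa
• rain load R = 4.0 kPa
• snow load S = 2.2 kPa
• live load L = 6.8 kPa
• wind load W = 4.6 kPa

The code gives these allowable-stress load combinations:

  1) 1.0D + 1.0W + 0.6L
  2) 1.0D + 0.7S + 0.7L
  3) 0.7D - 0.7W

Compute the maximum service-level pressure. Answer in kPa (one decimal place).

1) 1.0(3.3) + 1.0(4.6) + 0.6(6.8) = 3.3 + 4.6 + 4.1 = 12.0
2) 1.0(3.3) + 0.7(2.2) + 0.7(6.8) = 3.3 + 1.5 + 4.8 = 9.6
3) 0.7(3.3) - 0.7(4.6) = 2.3 - 3.2 = -0.9
Combination 1 governs: p = 12.0 kPa.

12.0 kPa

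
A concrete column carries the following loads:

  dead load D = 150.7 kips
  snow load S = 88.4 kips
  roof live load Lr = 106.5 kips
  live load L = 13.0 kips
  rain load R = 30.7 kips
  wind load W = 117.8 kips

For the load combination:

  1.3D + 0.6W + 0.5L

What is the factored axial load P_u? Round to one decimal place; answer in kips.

1.3(150.7) + 0.6(117.8) + 0.5(13.0) = 195.9 + 70.7 + 6.5 = 273.1
P_u = 273.1 kips.

273.1 kips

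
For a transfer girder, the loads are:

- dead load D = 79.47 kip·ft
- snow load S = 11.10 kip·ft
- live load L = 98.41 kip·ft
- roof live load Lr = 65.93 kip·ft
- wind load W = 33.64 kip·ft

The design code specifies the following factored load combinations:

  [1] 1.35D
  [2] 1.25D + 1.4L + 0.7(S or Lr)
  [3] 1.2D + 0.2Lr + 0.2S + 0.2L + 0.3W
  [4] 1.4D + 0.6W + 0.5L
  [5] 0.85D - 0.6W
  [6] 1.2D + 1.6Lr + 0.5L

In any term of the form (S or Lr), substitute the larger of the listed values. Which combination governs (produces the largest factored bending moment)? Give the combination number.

Combination 2

(S or Lr) → Lr = 65.93 kip·ft.
[1] 1.35(79.47) = 107.28
[2] 1.25(79.47) + 1.4(98.41) + 0.7(65.93) = 283.26
[3] 1.2(79.47) + 0.2(65.93) + 0.2(11.10) + 0.2(98.41) + 0.3(33.64) = 140.54
[4] 1.4(79.47) + 0.6(33.64) + 0.5(98.41) = 180.65
[5] 0.85(79.47) - 0.6(33.64) = 47.37
[6] 1.2(79.47) + 1.6(65.93) + 0.5(98.41) = 250.06
The largest value is 283.26 kip·ft from combination 2.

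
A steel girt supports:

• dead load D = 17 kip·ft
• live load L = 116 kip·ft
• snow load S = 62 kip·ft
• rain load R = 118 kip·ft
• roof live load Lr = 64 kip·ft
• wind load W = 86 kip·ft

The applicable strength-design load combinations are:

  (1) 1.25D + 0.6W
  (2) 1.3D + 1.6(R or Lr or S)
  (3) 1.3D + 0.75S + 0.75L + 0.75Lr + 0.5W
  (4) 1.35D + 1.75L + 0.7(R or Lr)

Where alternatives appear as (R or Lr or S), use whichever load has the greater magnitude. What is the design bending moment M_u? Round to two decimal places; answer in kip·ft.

308.55 kip·ft

(R or Lr or S) → R = 118 kip·ft; (R or Lr) → R = 118 kip·ft.
(1) 1.25(17) + 0.6(86) = 72.85
(2) 1.3(17) + 1.6(118) = 210.90
(3) 1.3(17) + 0.75(62) + 0.75(116) + 0.75(64) + 0.5(86) = 246.60
(4) 1.35(17) + 1.75(116) + 0.7(118) = 308.55
The controlling combination is 4, giving 308.55 kip·ft.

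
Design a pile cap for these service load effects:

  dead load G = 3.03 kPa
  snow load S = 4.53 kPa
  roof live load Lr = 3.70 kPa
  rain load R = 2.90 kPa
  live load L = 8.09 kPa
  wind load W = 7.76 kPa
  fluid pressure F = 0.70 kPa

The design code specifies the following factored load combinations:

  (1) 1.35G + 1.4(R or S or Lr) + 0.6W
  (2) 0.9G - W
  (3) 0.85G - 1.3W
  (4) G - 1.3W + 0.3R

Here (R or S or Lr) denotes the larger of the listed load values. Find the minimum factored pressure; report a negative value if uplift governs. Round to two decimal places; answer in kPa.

(R or S or Lr) → S = 4.53 kPa.
(1) 1.35(3.03) + 1.4(4.53) + 0.6(7.76) = 15.09
(2) 0.9(3.03) - 1.0(7.76) = -5.03
(3) 0.85(3.03) - 1.3(7.76) = -7.51
(4) 1.0(3.03) - 1.3(7.76) + 0.3(2.90) = -6.19
Combination 3 gives the minimum: -7.51 kPa.

-7.51 kPa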